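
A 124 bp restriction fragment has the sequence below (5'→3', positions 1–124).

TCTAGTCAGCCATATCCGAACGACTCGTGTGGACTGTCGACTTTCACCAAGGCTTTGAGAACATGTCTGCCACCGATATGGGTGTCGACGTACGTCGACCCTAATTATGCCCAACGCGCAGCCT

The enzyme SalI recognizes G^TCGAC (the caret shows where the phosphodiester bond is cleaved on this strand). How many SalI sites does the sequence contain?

GTCGAC occurs starting at positions 36, 84, 94.
SalI cuts at 3 sites.

3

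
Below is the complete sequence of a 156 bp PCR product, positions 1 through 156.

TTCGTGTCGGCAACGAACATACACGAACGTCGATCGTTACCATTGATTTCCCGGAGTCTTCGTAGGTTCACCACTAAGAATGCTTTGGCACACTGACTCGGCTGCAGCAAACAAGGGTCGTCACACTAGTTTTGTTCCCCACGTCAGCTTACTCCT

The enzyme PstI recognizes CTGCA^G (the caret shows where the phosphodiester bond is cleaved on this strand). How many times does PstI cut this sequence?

CTGCAG occurs starting at position 102.
PstI cuts at 1 site.

1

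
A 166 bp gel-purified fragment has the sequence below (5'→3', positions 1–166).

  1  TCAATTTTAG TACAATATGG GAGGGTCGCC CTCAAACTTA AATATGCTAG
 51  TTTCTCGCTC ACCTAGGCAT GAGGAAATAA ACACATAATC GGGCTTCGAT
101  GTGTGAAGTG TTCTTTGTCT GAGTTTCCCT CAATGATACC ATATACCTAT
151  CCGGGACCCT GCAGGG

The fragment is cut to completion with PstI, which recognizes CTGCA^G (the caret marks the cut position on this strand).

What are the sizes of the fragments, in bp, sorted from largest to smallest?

The PstI site (CTGCAG) starts at position 159.
PstI cuts after base 5 of each site (before the last base), so after position 163.
Linear molecule, 1 cut → 2 fragments:
  1–163 → 163 bp
  164–166 → 3 bp
Sorted largest to smallest: 163, 3 bp.

163, 3 bp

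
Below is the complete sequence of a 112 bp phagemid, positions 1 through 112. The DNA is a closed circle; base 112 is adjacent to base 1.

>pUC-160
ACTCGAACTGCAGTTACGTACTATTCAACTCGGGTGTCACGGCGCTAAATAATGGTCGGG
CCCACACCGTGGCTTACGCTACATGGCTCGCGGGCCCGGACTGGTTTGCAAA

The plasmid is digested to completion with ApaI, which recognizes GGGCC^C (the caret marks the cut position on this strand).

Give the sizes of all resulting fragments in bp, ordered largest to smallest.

ApaI sites (GGGCCC) start at positions 58, 92.
ApaI cuts after base 5 of each site (before the last base), so after positions 62, 96.
Circular molecule, 2 cuts → 2 fragments:
  63–96 → 34 bp
  97–112 then 1–62 → 16 + 62 = 78 bp
Sorted largest to smallest: 78, 34 bp.

78, 34 bp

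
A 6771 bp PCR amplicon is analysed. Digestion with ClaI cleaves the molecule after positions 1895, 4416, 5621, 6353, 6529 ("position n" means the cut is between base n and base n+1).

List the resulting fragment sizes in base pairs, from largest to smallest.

Linear molecule, 5 cuts → 6 fragments:
  1895 − 0 = 1895 bp
  4416 − 1895 = 2521 bp
  5621 − 4416 = 1205 bp
  6353 − 5621 = 732 bp
  6529 − 6353 = 176 bp
  6771 − 6529 = 242 bp
Sorted largest to smallest: 2521, 1895, 1205, 732, 242, 176 bp.

2521, 1895, 1205, 732, 242, 176 bp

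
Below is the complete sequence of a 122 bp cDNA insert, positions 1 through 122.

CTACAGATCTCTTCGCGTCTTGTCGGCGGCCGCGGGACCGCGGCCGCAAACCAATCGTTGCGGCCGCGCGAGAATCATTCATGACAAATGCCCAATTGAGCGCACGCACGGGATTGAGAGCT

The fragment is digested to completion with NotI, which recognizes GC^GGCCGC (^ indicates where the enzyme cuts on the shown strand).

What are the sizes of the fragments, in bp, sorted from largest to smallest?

61, 27, 20, 14 bp

NotI sites (GCGGCCGC) start at positions 26, 40, 60.
NotI cuts after base 2 of each site, so after positions 27, 41, 61.
Linear molecule, 3 cuts → 4 fragments:
  1–27 → 27 bp
  28–41 → 14 bp
  42–61 → 20 bp
  62–122 → 61 bp
Sorted largest to smallest: 61, 27, 20, 14 bp.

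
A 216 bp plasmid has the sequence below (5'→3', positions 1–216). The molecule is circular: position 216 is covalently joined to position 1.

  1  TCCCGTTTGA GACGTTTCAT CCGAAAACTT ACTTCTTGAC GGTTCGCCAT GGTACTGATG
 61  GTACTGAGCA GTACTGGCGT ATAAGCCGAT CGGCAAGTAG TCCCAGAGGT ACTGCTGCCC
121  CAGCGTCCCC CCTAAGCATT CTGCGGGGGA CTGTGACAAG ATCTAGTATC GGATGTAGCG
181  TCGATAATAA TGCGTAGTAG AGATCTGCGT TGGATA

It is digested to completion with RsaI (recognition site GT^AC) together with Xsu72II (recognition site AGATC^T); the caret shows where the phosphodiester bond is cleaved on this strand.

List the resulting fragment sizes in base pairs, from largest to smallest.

RsaI sites (GTAC) start at positions 52, 61, 71, 109.
RsaI cuts after base 2 of each site, so after positions 53, 62, 72, 110.
Xsu72II sites (AGATCT) start at positions 159, 201.
Xsu72II cuts after base 5 of each site (before the last base), so after positions 163, 205.
Combined cut positions: 53, 62, 72, 110, 163, 205.
Circular molecule, 6 cuts → 6 fragments:
  54–62 → 9 bp
  63–72 → 10 bp
  73–110 → 38 bp
  111–163 → 53 bp
  164–205 → 42 bp
  206–216 then 1–53 → 11 + 53 = 64 bp
Sorted largest to smallest: 64, 53, 42, 38, 10, 9 bp.

64, 53, 42, 38, 10, 9 bp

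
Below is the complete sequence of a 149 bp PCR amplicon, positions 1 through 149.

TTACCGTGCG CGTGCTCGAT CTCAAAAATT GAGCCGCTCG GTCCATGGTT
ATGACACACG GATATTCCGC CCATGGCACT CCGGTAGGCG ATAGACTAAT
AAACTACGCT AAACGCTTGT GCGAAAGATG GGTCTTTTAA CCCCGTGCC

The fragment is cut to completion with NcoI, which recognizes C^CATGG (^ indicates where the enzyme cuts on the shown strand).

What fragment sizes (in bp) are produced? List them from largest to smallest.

78, 43, 28 bp

NcoI sites (CCATGG) start at positions 43, 71.
NcoI cuts after the first base of each site, so after positions 43, 71.
Linear molecule, 2 cuts → 3 fragments:
  1–43 → 43 bp
  44–71 → 28 bp
  72–149 → 78 bp
Sorted largest to smallest: 78, 43, 28 bp.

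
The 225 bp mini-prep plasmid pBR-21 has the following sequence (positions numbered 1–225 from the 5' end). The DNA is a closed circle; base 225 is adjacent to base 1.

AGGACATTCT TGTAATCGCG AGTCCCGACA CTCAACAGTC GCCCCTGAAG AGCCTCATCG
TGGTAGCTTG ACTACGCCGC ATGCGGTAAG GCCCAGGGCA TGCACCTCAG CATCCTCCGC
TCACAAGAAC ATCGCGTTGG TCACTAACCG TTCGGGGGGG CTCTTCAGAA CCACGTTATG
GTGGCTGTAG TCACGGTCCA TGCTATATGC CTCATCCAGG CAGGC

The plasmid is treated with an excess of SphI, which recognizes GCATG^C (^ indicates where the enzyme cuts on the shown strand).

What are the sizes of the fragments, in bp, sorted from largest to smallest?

SphI sites (GCATGC) start at positions 79, 98.
SphI cuts after base 5 of each site (before the last base), so after positions 83, 102.
Circular molecule, 2 cuts → 2 fragments:
  84–102 → 19 bp
  103–225 then 1–83 → 123 + 83 = 206 bp
Sorted largest to smallest: 206, 19 bp.

206, 19 bp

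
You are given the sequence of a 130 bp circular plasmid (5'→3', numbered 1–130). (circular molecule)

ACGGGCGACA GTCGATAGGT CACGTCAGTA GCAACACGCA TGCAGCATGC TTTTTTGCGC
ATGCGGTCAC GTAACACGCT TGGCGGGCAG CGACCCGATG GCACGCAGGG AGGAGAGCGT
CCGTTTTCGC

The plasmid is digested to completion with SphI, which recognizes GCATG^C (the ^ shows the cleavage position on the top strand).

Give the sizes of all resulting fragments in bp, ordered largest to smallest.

109, 14, 7 bp

SphI sites (GCATGC) start at positions 38, 45, 59.
SphI cuts after base 5 of each site (before the last base), so after positions 42, 49, 63.
Circular molecule, 3 cuts → 3 fragments:
  43–49 → 7 bp
  50–63 → 14 bp
  64–130 then 1–42 → 67 + 42 = 109 bp
Sorted largest to smallest: 109, 14, 7 bp.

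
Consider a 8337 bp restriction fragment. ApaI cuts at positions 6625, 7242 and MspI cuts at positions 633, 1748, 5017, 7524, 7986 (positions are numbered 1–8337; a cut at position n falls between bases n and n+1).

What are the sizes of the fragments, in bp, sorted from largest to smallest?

Combined cut positions (sorted): 633, 1748, 5017, 6625, 7242, 7524, 7986.
Linear molecule, 7 cuts → 8 fragments:
  633 − 0 = 633 bp
  1748 − 633 = 1115 bp
  5017 − 1748 = 3269 bp
  6625 − 5017 = 1608 bp
  7242 − 6625 = 617 bp
  7524 − 7242 = 282 bp
  7986 − 7524 = 462 bp
  8337 − 7986 = 351 bp
Sorted largest to smallest: 3269, 1608, 1115, 633, 617, 462, 351, 282 bp.

3269, 1608, 1115, 633, 617, 462, 351, 282 bp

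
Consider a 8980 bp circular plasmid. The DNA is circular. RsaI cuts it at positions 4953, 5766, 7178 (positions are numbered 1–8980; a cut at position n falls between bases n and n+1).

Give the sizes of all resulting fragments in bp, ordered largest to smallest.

6755, 1412, 813 bp

Circular molecule, 3 cuts → 3 fragments:
  5766 − 4953 = 813 bp
  7178 − 5766 = 1412 bp
  wrap: 8980 − 7178 + 4953 = 6755 bp
Sorted largest to smallest: 6755, 1412, 813 bp.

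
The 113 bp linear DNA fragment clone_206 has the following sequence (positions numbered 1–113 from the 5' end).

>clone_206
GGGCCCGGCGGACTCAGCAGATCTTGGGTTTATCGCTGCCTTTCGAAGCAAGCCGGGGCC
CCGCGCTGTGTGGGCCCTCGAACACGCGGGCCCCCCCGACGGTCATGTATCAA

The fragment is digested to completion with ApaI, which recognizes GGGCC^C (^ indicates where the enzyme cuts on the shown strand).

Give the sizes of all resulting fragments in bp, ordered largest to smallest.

ApaI sites (GGGCCC) start at positions 1, 56, 72, 88.
ApaI cuts after base 5 of each site (before the last base), so after positions 5, 60, 76, 92.
Linear molecule, 4 cuts → 5 fragments:
  1–5 → 5 bp
  6–60 → 55 bp
  61–76 → 16 bp
  77–92 → 16 bp
  93–113 → 21 bp
Sorted largest to smallest: 55, 21, 16, 16, 5 bp.

55, 21, 16, 16, 5 bp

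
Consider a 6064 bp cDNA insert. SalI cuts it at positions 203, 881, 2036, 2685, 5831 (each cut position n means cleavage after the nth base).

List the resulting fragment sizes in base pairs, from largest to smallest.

Linear molecule, 5 cuts → 6 fragments:
  203 − 0 = 203 bp
  881 − 203 = 678 bp
  2036 − 881 = 1155 bp
  2685 − 2036 = 649 bp
  5831 − 2685 = 3146 bp
  6064 − 5831 = 233 bp
Sorted largest to smallest: 3146, 1155, 678, 649, 233, 203 bp.

3146, 1155, 678, 649, 233, 203 bp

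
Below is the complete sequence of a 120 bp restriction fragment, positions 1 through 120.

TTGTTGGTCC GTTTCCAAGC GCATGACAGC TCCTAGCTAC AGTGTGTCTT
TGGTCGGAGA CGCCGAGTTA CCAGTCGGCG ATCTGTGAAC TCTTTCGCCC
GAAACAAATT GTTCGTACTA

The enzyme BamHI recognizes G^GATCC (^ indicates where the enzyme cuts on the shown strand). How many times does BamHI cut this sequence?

No occurrence of GGATCC is present in the sequence.
BamHI does not cut: 0 sites.

0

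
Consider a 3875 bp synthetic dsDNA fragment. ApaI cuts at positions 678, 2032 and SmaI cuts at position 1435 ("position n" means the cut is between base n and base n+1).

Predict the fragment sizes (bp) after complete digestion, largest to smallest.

1843, 757, 678, 597 bp

Combined cut positions (sorted): 678, 1435, 2032.
Linear molecule, 3 cuts → 4 fragments:
  678 − 0 = 678 bp
  1435 − 678 = 757 bp
  2032 − 1435 = 597 bp
  3875 − 2032 = 1843 bp
Sorted largest to smallest: 1843, 757, 678, 597 bp.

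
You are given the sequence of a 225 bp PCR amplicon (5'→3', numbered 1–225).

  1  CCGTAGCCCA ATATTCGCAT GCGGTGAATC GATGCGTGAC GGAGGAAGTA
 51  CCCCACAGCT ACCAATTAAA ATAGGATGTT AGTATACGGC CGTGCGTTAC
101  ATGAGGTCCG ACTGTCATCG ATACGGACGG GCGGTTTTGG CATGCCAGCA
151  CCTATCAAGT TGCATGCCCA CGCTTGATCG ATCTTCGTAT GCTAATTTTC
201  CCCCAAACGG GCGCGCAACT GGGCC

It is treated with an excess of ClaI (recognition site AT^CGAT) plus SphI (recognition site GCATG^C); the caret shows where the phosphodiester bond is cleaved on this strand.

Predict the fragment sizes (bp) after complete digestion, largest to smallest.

ClaI sites (ATCGAT) start at positions 28, 117, 177.
ClaI cuts after base 2 of each site, so after positions 29, 118, 178.
SphI sites (GCATGC) start at positions 17, 140, 162.
SphI cuts after base 5 of each site (before the last base), so after positions 21, 144, 166.
Combined cut positions: 21, 29, 118, 144, 166, 178.
Linear molecule, 6 cuts → 7 fragments:
  1–21 → 21 bp
  22–29 → 8 bp
  30–118 → 89 bp
  119–144 → 26 bp
  145–166 → 22 bp
  167–178 → 12 bp
  179–225 → 47 bp
Sorted largest to smallest: 89, 47, 26, 22, 21, 12, 8 bp.

89, 47, 26, 22, 21, 12, 8 bp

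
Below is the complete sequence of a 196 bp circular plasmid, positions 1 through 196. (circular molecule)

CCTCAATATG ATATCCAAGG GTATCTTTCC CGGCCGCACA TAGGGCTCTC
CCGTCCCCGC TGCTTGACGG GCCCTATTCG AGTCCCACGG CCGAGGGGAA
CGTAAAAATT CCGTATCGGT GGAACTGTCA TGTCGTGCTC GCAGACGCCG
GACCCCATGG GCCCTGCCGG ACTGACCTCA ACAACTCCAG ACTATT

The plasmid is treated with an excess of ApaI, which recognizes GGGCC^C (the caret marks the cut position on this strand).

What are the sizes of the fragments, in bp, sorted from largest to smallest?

106, 90 bp

ApaI sites (GGGCCC) start at positions 69, 159.
ApaI cuts after base 5 of each site (before the last base), so after positions 73, 163.
Circular molecule, 2 cuts → 2 fragments:
  74–163 → 90 bp
  164–196 then 1–73 → 33 + 73 = 106 bp
Sorted largest to smallest: 106, 90 bp.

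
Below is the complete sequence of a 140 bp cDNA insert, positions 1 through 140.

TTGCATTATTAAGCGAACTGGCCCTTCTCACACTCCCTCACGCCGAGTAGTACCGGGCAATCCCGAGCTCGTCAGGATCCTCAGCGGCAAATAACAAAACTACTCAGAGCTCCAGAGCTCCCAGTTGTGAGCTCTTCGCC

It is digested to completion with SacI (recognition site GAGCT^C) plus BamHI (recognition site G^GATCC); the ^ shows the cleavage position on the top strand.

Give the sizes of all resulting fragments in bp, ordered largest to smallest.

SacI sites (GAGCTC) start at positions 65, 107, 115, 129.
SacI cuts after base 5 of each site (before the last base), so after positions 69, 111, 119, 133.
The BamHI site (GGATCC) starts at position 75.
BamHI cuts after the first base of each site, so after position 75.
Combined cut positions: 69, 75, 111, 119, 133.
Linear molecule, 5 cuts → 6 fragments:
  1–69 → 69 bp
  70–75 → 6 bp
  76–111 → 36 bp
  112–119 → 8 bp
  120–133 → 14 bp
  134–140 → 7 bp
Sorted largest to smallest: 69, 36, 14, 8, 7, 6 bp.

69, 36, 14, 8, 7, 6 bp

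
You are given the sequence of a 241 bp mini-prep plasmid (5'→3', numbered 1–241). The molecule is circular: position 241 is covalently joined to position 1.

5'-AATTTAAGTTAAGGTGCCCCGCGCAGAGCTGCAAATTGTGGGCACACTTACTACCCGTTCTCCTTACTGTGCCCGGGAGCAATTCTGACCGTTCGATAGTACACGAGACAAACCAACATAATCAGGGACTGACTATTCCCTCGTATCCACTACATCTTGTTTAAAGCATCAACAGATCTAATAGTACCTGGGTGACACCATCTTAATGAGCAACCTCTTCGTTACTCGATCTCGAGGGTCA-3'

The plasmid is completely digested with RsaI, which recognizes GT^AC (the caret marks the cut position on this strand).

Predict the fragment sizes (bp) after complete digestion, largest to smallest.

RsaI sites (GTAC) start at positions 99, 184.
RsaI cuts after base 2 of each site, so after positions 100, 185.
Circular molecule, 2 cuts → 2 fragments:
  101–185 → 85 bp
  186–241 then 1–100 → 56 + 100 = 156 bp
Sorted largest to smallest: 156, 85 bp.

156, 85 bp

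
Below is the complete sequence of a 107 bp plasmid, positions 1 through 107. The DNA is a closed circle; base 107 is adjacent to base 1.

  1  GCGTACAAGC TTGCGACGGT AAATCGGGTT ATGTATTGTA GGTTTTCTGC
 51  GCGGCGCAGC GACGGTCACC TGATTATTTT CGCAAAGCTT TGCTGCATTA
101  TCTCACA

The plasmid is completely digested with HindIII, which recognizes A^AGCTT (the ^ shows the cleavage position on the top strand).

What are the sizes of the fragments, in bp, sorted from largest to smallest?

78, 29 bp

HindIII sites (AAGCTT) start at positions 7, 85.
HindIII cuts after the first base of each site, so after positions 7, 85.
Circular molecule, 2 cuts → 2 fragments:
  8–85 → 78 bp
  86–107 then 1–7 → 22 + 7 = 29 bp
Sorted largest to smallest: 78, 29 bp.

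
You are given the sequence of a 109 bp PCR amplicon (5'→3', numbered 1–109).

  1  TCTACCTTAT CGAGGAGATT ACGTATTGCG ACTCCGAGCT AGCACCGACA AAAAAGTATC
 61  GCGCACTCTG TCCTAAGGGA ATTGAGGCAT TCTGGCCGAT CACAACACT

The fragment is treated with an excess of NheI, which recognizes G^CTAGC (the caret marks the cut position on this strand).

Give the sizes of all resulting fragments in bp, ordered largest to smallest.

71, 38 bp

The NheI site (GCTAGC) starts at position 38.
NheI cuts after the first base of each site, so after position 38.
Linear molecule, 1 cut → 2 fragments:
  1–38 → 38 bp
  39–109 → 71 bp
Sorted largest to smallest: 71, 38 bp.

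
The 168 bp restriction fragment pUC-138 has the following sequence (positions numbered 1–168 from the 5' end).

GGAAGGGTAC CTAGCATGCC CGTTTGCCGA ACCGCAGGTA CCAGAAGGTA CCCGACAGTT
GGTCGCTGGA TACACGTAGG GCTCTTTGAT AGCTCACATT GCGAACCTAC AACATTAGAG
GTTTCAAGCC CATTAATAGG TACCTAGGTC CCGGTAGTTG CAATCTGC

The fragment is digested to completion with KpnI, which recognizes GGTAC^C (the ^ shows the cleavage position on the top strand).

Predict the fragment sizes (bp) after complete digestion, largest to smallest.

92, 31, 25, 10, 10 bp

KpnI sites (GGTACC) start at positions 6, 37, 47, 139.
KpnI cuts after base 5 of each site (before the last base), so after positions 10, 41, 51, 143.
Linear molecule, 4 cuts → 5 fragments:
  1–10 → 10 bp
  11–41 → 31 bp
  42–51 → 10 bp
  52–143 → 92 bp
  144–168 → 25 bp
Sorted largest to smallest: 92, 31, 25, 10, 10 bp.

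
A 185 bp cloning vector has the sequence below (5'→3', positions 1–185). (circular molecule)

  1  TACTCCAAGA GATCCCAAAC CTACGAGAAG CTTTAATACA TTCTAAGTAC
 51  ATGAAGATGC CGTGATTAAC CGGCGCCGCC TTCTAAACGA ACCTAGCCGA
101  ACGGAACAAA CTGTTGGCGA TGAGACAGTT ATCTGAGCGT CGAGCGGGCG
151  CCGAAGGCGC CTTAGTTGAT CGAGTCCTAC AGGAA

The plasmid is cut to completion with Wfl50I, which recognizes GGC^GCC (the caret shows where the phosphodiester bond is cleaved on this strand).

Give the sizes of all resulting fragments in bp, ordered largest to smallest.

Wfl50I sites (GGCGCC) start at positions 72, 147, 156.
Wfl50I cuts after base 3 of each site, so after positions 74, 149, 158.
Circular molecule, 3 cuts → 3 fragments:
  75–149 → 75 bp
  150–158 → 9 bp
  159–185 then 1–74 → 27 + 74 = 101 bp
Sorted largest to smallest: 101, 75, 9 bp.

101, 75, 9 bp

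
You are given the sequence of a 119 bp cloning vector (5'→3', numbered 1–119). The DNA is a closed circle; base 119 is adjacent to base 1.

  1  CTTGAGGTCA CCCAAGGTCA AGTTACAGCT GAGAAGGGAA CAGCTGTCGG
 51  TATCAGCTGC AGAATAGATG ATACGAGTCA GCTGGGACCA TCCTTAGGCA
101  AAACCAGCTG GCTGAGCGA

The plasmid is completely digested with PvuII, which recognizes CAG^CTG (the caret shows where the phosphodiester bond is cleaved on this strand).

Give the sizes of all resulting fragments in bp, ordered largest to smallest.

40, 26, 25, 15, 13 bp

PvuII sites (CAGCTG) start at positions 26, 41, 54, 79, 105.
PvuII cuts after base 3 of each site, so after positions 28, 43, 56, 81, 107.
Circular molecule, 5 cuts → 5 fragments:
  29–43 → 15 bp
  44–56 → 13 bp
  57–81 → 25 bp
  82–107 → 26 bp
  108–119 then 1–28 → 12 + 28 = 40 bp
Sorted largest to smallest: 40, 26, 25, 15, 13 bp.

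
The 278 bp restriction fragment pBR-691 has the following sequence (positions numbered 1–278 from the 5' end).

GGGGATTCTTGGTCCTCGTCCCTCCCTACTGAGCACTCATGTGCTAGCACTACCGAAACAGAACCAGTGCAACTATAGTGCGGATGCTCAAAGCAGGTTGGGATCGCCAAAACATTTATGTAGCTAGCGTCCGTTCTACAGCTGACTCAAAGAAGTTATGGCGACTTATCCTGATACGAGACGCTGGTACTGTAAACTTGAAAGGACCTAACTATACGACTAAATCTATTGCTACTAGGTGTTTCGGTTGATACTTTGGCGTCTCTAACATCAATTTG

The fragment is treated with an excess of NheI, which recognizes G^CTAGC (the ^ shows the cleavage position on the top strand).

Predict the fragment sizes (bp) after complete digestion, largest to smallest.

155, 80, 43 bp

NheI sites (GCTAGC) start at positions 43, 123.
NheI cuts after the first base of each site, so after positions 43, 123.
Linear molecule, 2 cuts → 3 fragments:
  1–43 → 43 bp
  44–123 → 80 bp
  124–278 → 155 bp
Sorted largest to smallest: 155, 80, 43 bp.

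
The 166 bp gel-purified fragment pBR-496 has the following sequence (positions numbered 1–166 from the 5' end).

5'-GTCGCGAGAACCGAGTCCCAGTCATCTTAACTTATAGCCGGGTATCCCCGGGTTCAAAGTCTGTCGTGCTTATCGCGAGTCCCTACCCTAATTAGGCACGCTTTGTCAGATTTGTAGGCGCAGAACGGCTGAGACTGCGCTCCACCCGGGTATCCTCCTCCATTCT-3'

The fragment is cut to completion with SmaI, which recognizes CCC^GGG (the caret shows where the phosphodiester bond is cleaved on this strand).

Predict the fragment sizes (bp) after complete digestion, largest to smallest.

SmaI sites (CCCGGG) start at positions 47, 145.
SmaI cuts after base 3 of each site, so after positions 49, 147.
Linear molecule, 2 cuts → 3 fragments:
  1–49 → 49 bp
  50–147 → 98 bp
  148–166 → 19 bp
Sorted largest to smallest: 98, 49, 19 bp.

98, 49, 19 bp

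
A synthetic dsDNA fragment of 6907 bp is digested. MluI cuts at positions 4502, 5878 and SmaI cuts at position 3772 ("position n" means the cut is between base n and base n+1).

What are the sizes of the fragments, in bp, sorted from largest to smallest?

Combined cut positions (sorted): 3772, 4502, 5878.
Linear molecule, 3 cuts → 4 fragments:
  3772 − 0 = 3772 bp
  4502 − 3772 = 730 bp
  5878 − 4502 = 1376 bp
  6907 − 5878 = 1029 bp
Sorted largest to smallest: 3772, 1376, 1029, 730 bp.

3772, 1376, 1029, 730 bp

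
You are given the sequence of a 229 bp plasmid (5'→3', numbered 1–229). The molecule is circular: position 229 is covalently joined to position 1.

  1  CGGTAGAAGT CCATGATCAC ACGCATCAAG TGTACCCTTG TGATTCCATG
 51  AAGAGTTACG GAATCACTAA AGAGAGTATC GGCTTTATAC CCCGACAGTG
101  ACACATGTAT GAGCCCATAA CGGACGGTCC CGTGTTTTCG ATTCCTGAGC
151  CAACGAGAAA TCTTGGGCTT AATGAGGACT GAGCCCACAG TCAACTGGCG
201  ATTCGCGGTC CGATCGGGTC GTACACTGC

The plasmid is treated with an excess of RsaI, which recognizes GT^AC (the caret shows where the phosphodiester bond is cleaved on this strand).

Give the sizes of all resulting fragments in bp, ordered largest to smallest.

RsaI sites (GTAC) start at positions 32, 221.
RsaI cuts after base 2 of each site, so after positions 33, 222.
Circular molecule, 2 cuts → 2 fragments:
  34–222 → 189 bp
  223–229 then 1–33 → 7 + 33 = 40 bp
Sorted largest to smallest: 189, 40 bp.

189, 40 bp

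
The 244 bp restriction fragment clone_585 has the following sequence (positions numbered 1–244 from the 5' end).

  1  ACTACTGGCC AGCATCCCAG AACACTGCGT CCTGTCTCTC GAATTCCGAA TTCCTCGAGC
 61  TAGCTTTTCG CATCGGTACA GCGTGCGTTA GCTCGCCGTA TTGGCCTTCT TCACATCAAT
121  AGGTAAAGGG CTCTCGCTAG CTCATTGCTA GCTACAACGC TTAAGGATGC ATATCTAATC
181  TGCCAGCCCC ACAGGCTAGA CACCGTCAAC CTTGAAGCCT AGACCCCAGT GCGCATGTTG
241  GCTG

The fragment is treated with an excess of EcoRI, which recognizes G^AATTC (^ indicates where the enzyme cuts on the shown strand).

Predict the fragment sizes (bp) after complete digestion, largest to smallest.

196, 41, 7 bp

EcoRI sites (GAATTC) start at positions 41, 48.
EcoRI cuts after the first base of each site, so after positions 41, 48.
Linear molecule, 2 cuts → 3 fragments:
  1–41 → 41 bp
  42–48 → 7 bp
  49–244 → 196 bp
Sorted largest to smallest: 196, 41, 7 bp.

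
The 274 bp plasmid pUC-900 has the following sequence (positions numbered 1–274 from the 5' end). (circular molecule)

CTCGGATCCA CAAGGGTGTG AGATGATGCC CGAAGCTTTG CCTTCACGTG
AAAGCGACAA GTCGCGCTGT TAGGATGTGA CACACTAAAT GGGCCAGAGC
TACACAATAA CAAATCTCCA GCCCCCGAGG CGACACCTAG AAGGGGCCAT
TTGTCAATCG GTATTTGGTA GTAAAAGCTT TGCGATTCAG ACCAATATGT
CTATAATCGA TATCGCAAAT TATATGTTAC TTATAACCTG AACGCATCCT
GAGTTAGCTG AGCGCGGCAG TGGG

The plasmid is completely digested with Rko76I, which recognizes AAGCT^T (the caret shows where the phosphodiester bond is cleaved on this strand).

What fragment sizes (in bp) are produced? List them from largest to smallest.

142, 132 bp

Rko76I sites (AAGCTT) start at positions 33, 175.
Rko76I cuts after base 5 of each site (before the last base), so after positions 37, 179.
Circular molecule, 2 cuts → 2 fragments:
  38–179 → 142 bp
  180–274 then 1–37 → 95 + 37 = 132 bp
Sorted largest to smallest: 142, 132 bp.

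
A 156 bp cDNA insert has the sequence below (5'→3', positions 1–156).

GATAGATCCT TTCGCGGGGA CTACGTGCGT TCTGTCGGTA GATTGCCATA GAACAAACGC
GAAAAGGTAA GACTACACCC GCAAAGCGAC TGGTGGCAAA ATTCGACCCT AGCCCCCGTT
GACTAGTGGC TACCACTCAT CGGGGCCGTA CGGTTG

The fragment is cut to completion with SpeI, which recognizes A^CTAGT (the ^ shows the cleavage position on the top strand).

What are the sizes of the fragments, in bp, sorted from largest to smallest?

122, 34 bp

The SpeI site (ACTAGT) starts at position 122.
SpeI cuts after the first base of each site, so after position 122.
Linear molecule, 1 cut → 2 fragments:
  1–122 → 122 bp
  123–156 → 34 bp
Sorted largest to smallest: 122, 34 bp.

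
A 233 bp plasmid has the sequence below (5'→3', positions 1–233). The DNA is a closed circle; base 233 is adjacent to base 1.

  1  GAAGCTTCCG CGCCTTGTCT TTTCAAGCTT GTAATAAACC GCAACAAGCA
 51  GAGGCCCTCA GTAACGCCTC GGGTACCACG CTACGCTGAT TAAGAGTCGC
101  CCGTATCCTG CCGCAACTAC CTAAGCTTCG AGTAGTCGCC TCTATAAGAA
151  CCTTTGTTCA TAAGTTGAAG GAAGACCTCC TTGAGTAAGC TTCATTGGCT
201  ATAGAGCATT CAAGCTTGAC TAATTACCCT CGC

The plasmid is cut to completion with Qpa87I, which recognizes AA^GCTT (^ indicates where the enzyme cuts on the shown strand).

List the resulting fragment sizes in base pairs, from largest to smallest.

98, 64, 25, 23, 23 bp

Qpa87I sites (AAGCTT) start at positions 2, 25, 123, 187, 212.
Qpa87I cuts after base 2 of each site, so after positions 3, 26, 124, 188, 213.
Circular molecule, 5 cuts → 5 fragments:
  4–26 → 23 bp
  27–124 → 98 bp
  125–188 → 64 bp
  189–213 → 25 bp
  214–233 then 1–3 → 20 + 3 = 23 bp
Sorted largest to smallest: 98, 64, 25, 23, 23 bp.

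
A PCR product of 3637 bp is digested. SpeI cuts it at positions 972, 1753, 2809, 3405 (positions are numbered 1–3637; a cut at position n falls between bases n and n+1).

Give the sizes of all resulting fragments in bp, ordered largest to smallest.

1056, 972, 781, 596, 232 bp

Linear molecule, 4 cuts → 5 fragments:
  972 − 0 = 972 bp
  1753 − 972 = 781 bp
  2809 − 1753 = 1056 bp
  3405 − 2809 = 596 bp
  3637 − 3405 = 232 bp
Sorted largest to smallest: 1056, 972, 781, 596, 232 bp.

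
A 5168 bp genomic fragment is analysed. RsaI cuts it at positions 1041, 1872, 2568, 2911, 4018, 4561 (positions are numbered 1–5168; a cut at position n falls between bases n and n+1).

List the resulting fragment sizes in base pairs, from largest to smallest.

1107, 1041, 831, 696, 607, 543, 343 bp

Linear molecule, 6 cuts → 7 fragments:
  1041 − 0 = 1041 bp
  1872 − 1041 = 831 bp
  2568 − 1872 = 696 bp
  2911 − 2568 = 343 bp
  4018 − 2911 = 1107 bp
  4561 − 4018 = 543 bp
  5168 − 4561 = 607 bp
Sorted largest to smallest: 1107, 1041, 831, 696, 607, 543, 343 bp.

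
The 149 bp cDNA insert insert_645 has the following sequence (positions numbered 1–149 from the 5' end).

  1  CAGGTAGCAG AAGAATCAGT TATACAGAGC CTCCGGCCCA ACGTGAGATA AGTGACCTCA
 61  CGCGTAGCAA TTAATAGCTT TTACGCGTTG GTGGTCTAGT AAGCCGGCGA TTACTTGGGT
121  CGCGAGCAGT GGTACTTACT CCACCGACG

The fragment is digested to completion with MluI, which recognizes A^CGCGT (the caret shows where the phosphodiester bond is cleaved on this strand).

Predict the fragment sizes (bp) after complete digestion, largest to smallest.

MluI sites (ACGCGT) start at positions 60, 83.
MluI cuts after the first base of each site, so after positions 60, 83.
Linear molecule, 2 cuts → 3 fragments:
  1–60 → 60 bp
  61–83 → 23 bp
  84–149 → 66 bp
Sorted largest to smallest: 66, 60, 23 bp.

66, 60, 23 bp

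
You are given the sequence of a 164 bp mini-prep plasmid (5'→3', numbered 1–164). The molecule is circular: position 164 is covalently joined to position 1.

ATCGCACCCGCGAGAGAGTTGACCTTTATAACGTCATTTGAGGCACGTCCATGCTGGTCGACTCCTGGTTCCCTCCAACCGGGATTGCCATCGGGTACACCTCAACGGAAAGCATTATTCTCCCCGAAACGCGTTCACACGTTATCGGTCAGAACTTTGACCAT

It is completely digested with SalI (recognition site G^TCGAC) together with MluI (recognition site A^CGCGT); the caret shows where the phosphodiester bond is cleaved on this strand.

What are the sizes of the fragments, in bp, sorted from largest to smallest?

92, 72 bp

The SalI site (GTCGAC) starts at position 57.
SalI cuts after the first base of each site, so after position 57.
The MluI site (ACGCGT) starts at position 129.
MluI cuts after the first base of each site, so after position 129.
Combined cut positions: 57, 129.
Circular molecule, 2 cuts → 2 fragments:
  58–129 → 72 bp
  130–164 then 1–57 → 35 + 57 = 92 bp
Sorted largest to smallest: 92, 72 bp.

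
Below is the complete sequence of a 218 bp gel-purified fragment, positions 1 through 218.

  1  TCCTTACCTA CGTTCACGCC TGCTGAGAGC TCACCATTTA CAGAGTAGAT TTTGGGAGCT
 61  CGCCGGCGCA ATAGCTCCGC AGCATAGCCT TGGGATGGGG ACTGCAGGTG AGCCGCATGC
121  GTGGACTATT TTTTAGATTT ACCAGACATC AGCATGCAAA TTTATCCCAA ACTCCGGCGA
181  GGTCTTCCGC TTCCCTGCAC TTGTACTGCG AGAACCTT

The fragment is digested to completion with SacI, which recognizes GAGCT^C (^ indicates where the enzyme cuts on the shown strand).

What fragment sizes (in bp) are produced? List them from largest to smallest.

SacI sites (GAGCTC) start at positions 27, 56.
SacI cuts after base 5 of each site (before the last base), so after positions 31, 60.
Linear molecule, 2 cuts → 3 fragments:
  1–31 → 31 bp
  32–60 → 29 bp
  61–218 → 158 bp
Sorted largest to smallest: 158, 31, 29 bp.

158, 31, 29 bp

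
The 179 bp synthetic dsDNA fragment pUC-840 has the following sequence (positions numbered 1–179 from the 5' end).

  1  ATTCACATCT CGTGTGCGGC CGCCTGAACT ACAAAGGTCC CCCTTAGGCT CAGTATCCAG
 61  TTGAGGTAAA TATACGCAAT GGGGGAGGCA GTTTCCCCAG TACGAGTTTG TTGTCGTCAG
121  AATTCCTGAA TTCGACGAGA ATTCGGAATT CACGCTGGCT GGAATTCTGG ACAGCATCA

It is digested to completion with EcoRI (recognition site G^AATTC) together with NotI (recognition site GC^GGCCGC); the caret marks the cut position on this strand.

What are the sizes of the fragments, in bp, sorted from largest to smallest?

103, 17, 17, 16, 11, 8, 7 bp

EcoRI sites (GAATTC) start at positions 120, 128, 139, 146, 162.
EcoRI cuts after the first base of each site, so after positions 120, 128, 139, 146, 162.
The NotI site (GCGGCCGC) starts at position 16.
NotI cuts after base 2 of each site, so after position 17.
Combined cut positions: 17, 120, 128, 139, 146, 162.
Linear molecule, 6 cuts → 7 fragments:
  1–17 → 17 bp
  18–120 → 103 bp
  121–128 → 8 bp
  129–139 → 11 bp
  140–146 → 7 bp
  147–162 → 16 bp
  163–179 → 17 bp
Sorted largest to smallest: 103, 17, 17, 16, 11, 8, 7 bp.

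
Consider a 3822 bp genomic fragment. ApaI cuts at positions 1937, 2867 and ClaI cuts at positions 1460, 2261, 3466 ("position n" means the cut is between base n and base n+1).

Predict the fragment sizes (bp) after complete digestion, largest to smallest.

Combined cut positions (sorted): 1460, 1937, 2261, 2867, 3466.
Linear molecule, 5 cuts → 6 fragments:
  1460 − 0 = 1460 bp
  1937 − 1460 = 477 bp
  2261 − 1937 = 324 bp
  2867 − 2261 = 606 bp
  3466 − 2867 = 599 bp
  3822 − 3466 = 356 bp
Sorted largest to smallest: 1460, 606, 599, 477, 356, 324 bp.

1460, 606, 599, 477, 356, 324 bp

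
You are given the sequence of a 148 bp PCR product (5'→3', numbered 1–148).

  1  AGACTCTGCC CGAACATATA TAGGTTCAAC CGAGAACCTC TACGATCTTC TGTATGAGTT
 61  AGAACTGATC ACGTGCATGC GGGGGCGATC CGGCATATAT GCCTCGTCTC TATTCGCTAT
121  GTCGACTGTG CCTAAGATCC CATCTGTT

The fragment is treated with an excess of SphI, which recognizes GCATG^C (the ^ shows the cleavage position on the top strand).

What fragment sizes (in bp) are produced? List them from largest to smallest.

The SphI site (GCATGC) starts at position 75.
SphI cuts after base 5 of each site (before the last base), so after position 79.
Linear molecule, 1 cut → 2 fragments:
  1–79 → 79 bp
  80–148 → 69 bp
Sorted largest to smallest: 79, 69 bp.

79, 69 bp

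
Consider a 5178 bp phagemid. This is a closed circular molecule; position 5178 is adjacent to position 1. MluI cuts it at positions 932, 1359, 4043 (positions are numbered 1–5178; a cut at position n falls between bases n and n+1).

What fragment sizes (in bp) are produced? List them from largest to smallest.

Circular molecule, 3 cuts → 3 fragments:
  1359 − 932 = 427 bp
  4043 − 1359 = 2684 bp
  wrap: 5178 − 4043 + 932 = 2067 bp
Sorted largest to smallest: 2684, 2067, 427 bp.

2684, 2067, 427 bp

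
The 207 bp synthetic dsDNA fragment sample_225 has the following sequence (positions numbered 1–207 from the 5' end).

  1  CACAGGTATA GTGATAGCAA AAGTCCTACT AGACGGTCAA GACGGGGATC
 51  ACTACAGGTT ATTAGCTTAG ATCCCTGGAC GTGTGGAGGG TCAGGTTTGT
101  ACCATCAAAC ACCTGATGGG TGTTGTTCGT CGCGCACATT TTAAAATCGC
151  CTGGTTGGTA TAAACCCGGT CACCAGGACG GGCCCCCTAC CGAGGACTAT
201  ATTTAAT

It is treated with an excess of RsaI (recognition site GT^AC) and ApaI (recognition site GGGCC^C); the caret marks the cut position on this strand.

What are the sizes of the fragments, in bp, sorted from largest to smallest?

The RsaI site (GTAC) starts at position 99.
RsaI cuts after base 2 of each site, so after position 100.
The ApaI site (GGGCCC) starts at position 180.
ApaI cuts after base 5 of each site (before the last base), so after position 184.
Combined cut positions: 100, 184.
Linear molecule, 2 cuts → 3 fragments:
  1–100 → 100 bp
  101–184 → 84 bp
  185–207 → 23 bp
Sorted largest to smallest: 100, 84, 23 bp.

100, 84, 23 bp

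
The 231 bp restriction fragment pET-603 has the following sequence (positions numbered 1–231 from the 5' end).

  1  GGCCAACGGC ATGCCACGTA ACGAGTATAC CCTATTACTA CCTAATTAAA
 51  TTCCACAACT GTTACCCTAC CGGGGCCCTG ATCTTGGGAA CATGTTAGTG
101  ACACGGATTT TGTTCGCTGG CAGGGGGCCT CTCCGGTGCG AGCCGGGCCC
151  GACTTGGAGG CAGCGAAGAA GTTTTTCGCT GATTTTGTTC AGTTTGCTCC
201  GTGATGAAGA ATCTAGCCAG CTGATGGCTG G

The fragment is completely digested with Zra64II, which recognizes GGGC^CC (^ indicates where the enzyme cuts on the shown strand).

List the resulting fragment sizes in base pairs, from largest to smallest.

83, 76, 72 bp

Zra64II sites (GGGCCC) start at positions 73, 145.
Zra64II cuts after base 4 of each site, so after positions 76, 148.
Linear molecule, 2 cuts → 3 fragments:
  1–76 → 76 bp
  77–148 → 72 bp
  149–231 → 83 bp
Sorted largest to smallest: 83, 76, 72 bp.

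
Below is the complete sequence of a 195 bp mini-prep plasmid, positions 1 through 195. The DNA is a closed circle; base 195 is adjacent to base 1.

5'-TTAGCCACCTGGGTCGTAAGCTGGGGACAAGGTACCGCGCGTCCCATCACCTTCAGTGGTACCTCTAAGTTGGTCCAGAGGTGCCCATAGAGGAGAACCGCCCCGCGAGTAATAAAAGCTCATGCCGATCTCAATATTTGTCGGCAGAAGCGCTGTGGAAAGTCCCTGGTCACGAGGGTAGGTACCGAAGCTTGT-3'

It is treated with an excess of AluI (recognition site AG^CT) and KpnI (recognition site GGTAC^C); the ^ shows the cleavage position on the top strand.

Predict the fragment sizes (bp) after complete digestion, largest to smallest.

67, 56, 27, 25, 15, 5 bp

AluI sites (AGCT) start at positions 19, 117, 189.
AluI cuts after base 2 of each site, so after positions 20, 118, 190.
KpnI sites (GGTACC) start at positions 31, 58, 181.
KpnI cuts after base 5 of each site (before the last base), so after positions 35, 62, 185.
Combined cut positions: 20, 35, 62, 118, 185, 190.
Circular molecule, 6 cuts → 6 fragments:
  21–35 → 15 bp
  36–62 → 27 bp
  63–118 → 56 bp
  119–185 → 67 bp
  186–190 → 5 bp
  191–195 then 1–20 → 5 + 20 = 25 bp
Sorted largest to smallest: 67, 56, 27, 25, 15, 5 bp.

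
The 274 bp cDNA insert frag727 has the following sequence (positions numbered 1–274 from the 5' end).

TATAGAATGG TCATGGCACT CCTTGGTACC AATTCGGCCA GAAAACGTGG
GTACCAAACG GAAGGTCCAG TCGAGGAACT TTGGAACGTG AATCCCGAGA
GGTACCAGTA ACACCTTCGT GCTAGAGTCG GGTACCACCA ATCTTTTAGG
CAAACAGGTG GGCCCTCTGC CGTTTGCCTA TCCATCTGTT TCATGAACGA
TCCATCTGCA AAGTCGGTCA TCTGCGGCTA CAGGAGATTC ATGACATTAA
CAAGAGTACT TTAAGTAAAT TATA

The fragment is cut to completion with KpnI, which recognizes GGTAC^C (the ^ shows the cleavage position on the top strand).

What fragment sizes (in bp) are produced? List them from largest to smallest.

KpnI sites (GGTACC) start at positions 25, 50, 101, 131.
KpnI cuts after base 5 of each site (before the last base), so after positions 29, 54, 105, 135.
Linear molecule, 4 cuts → 5 fragments:
  1–29 → 29 bp
  30–54 → 25 bp
  55–105 → 51 bp
  106–135 → 30 bp
  136–274 → 139 bp
Sorted largest to smallest: 139, 51, 30, 29, 25 bp.

139, 51, 30, 29, 25 bp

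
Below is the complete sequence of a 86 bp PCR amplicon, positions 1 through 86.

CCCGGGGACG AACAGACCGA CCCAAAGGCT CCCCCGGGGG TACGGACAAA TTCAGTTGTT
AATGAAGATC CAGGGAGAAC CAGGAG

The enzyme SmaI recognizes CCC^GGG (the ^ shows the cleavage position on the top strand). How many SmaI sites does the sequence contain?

2

CCCGGG occurs starting at positions 1, 33.
SmaI cuts at 2 sites.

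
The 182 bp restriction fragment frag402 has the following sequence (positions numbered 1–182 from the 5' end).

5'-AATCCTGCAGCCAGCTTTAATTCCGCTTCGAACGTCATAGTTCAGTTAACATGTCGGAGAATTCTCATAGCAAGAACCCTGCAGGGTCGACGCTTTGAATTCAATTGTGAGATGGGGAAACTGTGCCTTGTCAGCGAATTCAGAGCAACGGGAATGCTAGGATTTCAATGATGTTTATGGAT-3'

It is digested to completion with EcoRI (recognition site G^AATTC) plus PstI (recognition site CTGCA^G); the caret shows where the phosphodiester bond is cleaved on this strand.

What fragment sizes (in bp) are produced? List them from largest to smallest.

50, 46, 39, 24, 14, 9 bp

EcoRI sites (GAATTC) start at positions 59, 97, 136.
EcoRI cuts after the first base of each site, so after positions 59, 97, 136.
PstI sites (CTGCAG) start at positions 5, 79.
PstI cuts after base 5 of each site (before the last base), so after positions 9, 83.
Combined cut positions: 9, 59, 83, 97, 136.
Linear molecule, 5 cuts → 6 fragments:
  1–9 → 9 bp
  10–59 → 50 bp
  60–83 → 24 bp
  84–97 → 14 bp
  98–136 → 39 bp
  137–182 → 46 bp
Sorted largest to smallest: 50, 46, 39, 24, 14, 9 bp.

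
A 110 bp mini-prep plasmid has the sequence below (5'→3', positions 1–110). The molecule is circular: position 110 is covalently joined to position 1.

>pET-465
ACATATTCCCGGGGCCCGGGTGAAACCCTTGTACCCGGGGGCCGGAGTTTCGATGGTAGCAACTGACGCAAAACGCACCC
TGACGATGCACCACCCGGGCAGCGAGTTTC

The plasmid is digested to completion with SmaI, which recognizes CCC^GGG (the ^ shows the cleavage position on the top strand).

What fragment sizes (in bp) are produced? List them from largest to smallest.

60, 24, 19, 7 bp

SmaI sites (CCCGGG) start at positions 8, 15, 34, 94.
SmaI cuts after base 3 of each site, so after positions 10, 17, 36, 96.
Circular molecule, 4 cuts → 4 fragments:
  11–17 → 7 bp
  18–36 → 19 bp
  37–96 → 60 bp
  97–110 then 1–10 → 14 + 10 = 24 bp
Sorted largest to smallest: 60, 24, 19, 7 bp.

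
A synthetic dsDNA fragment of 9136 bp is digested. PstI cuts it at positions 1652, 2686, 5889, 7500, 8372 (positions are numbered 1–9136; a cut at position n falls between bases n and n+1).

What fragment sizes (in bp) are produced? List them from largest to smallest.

3203, 1652, 1611, 1034, 872, 764 bp

Linear molecule, 5 cuts → 6 fragments:
  1652 − 0 = 1652 bp
  2686 − 1652 = 1034 bp
  5889 − 2686 = 3203 bp
  7500 − 5889 = 1611 bp
  8372 − 7500 = 872 bp
  9136 − 8372 = 764 bp
Sorted largest to smallest: 3203, 1652, 1611, 1034, 872, 764 bp.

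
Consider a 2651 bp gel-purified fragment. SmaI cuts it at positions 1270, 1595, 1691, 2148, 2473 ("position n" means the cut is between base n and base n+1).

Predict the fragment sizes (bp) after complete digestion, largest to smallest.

Linear molecule, 5 cuts → 6 fragments:
  1270 − 0 = 1270 bp
  1595 − 1270 = 325 bp
  1691 − 1595 = 96 bp
  2148 − 1691 = 457 bp
  2473 − 2148 = 325 bp
  2651 − 2473 = 178 bp
Sorted largest to smallest: 1270, 457, 325, 325, 178, 96 bp.

1270, 457, 325, 325, 178, 96 bp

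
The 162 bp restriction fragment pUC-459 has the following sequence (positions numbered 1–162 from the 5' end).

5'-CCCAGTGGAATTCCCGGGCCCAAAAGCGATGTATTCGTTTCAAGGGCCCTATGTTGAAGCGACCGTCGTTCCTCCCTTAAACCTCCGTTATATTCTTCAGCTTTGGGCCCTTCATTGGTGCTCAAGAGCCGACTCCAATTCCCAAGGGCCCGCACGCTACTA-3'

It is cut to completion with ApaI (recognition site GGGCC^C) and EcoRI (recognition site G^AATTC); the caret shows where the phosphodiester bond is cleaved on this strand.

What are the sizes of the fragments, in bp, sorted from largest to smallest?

61, 41, 28, 12, 12, 8 bp

ApaI sites (GGGCCC) start at positions 16, 44, 105, 146.
ApaI cuts after base 5 of each site (before the last base), so after positions 20, 48, 109, 150.
The EcoRI site (GAATTC) starts at position 8.
EcoRI cuts after the first base of each site, so after position 8.
Combined cut positions: 8, 20, 48, 109, 150.
Linear molecule, 5 cuts → 6 fragments:
  1–8 → 8 bp
  9–20 → 12 bp
  21–48 → 28 bp
  49–109 → 61 bp
  110–150 → 41 bp
  151–162 → 12 bp
Sorted largest to smallest: 61, 41, 28, 12, 12, 8 bp.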